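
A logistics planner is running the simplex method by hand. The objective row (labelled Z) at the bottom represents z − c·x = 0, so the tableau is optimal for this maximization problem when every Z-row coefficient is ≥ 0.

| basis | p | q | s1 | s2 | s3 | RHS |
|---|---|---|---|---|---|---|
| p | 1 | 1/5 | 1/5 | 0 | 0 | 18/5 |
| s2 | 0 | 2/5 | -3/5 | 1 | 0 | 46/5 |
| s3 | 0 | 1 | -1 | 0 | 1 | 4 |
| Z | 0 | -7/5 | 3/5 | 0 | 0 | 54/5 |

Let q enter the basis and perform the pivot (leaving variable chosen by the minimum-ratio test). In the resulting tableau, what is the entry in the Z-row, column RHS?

Ratio test on column q — row 1: (18/5)/(1/5) = 18; row 2: (46/5)/(2/5) = 23; row 3: 4/1 = 4. Minimum is 4 at row 3 (s3 leaves); pivot element 1.
Divide row 3 by 1; eliminate column q from the other rows.
Z-row update in column RHS: 54/5 − (-7/5)·4 = 82/5.

82/5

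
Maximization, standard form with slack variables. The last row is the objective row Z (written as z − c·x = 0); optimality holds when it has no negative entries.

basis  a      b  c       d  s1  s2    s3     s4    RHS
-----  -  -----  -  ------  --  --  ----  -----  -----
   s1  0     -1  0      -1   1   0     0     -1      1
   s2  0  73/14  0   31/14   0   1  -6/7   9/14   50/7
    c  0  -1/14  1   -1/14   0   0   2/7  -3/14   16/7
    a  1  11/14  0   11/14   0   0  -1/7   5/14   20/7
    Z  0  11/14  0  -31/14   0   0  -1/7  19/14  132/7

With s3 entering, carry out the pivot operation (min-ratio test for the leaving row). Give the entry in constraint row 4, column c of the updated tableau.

Ratio test on column s3 — row 1: entry 0 ≤ 0; row 2: entry -6/7 ≤ 0; row 3: (16/7)/(2/7) = 8; row 4: entry -1/7 ≤ 0. Minimum is 8 at row 3 (c leaves); pivot element 2/7.
Divide row 3 by 2/7; eliminate column s3 from the other rows.
Row 4 update in column c: 0 − (-1/7)·(7/2) = 1/2.

1/2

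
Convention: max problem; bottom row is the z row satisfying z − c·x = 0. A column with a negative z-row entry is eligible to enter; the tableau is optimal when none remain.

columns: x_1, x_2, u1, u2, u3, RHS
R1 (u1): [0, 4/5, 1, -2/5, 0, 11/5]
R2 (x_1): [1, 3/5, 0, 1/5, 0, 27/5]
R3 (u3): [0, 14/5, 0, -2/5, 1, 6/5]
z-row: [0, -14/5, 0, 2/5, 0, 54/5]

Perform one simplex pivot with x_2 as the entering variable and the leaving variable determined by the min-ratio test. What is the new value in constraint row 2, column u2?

2/7

Ratio test on column x_2 — row 1: (11/5)/(4/5) = 11/4; row 2: (27/5)/(3/5) = 9; row 3: (6/5)/(14/5) = 3/7. Minimum is 3/7 at row 3 (u3 leaves); pivot element 14/5.
Divide row 3 by 14/5; eliminate column x_2 from the other rows.
Row 2 update in column u2: 1/5 − (3/5)·(-1/7) = 2/7.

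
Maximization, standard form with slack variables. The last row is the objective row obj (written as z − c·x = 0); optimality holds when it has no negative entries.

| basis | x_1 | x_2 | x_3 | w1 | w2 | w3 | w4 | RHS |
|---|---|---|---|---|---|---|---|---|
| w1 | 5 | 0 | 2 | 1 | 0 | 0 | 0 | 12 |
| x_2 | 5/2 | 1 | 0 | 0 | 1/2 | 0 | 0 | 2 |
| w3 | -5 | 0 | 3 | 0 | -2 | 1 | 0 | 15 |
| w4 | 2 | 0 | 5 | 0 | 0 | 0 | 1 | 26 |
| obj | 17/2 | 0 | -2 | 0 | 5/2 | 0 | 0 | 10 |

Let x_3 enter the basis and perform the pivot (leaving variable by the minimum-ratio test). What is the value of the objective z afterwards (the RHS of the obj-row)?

20

Ratio test on column x_3 — row 1: 12/2 = 6; row 2: entry 0 ≤ 0; row 3: 15/3 = 5; row 4: 26/5 = 26/5. Minimum is 5 at row 3 (w3 leaves); pivot element 3.
Pivot on row 3; the obj-row RHS becomes 10 − (-2)·5 = 20.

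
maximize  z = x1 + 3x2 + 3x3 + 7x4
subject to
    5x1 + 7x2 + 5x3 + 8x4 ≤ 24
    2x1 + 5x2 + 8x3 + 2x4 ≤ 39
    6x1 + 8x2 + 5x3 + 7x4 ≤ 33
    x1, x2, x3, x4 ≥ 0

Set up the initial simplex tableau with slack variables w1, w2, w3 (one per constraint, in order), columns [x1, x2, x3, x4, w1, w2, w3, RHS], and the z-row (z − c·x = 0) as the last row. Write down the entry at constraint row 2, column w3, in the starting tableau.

Slack w3 belongs to constraint 3; its column is the unit vector e_3, so the entry in row 2 is 0.

0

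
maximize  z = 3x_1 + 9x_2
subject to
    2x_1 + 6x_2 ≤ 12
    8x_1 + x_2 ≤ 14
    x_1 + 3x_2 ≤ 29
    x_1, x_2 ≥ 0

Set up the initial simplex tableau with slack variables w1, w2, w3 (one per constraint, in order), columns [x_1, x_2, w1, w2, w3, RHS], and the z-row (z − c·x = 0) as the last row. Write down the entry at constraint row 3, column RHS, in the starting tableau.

The RHS of constraint 3 is b_3 = 29.

29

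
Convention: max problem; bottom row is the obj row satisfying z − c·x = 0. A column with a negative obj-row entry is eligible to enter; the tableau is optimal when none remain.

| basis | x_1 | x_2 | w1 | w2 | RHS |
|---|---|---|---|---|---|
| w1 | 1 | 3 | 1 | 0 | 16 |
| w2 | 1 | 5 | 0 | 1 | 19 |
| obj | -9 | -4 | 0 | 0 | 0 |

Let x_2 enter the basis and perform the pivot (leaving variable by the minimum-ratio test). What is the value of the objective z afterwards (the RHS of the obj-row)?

76/5

Ratio test on column x_2 — row 1: 16/3 = 16/3; row 2: 19/5 = 19/5. Minimum is 19/5 at row 2 (w2 leaves); pivot element 5.
Pivot on row 2; the obj-row RHS becomes 0 − (-4)·(19/5) = 76/5.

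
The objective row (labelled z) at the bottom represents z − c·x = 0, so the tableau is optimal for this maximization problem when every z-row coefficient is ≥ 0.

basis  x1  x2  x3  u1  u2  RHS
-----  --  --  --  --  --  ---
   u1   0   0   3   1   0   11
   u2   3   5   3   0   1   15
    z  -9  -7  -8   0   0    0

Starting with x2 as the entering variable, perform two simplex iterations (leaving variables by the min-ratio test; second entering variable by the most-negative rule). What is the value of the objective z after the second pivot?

45

Ratio test on column x2 — row 1: entry 0 ≤ 0; row 2: 15/5 = 3. Minimum is 3 at row 2 (u2 leaves); pivot element 5.
Pivot on row 2; the z-row RHS becomes 0 − (-7)·3 = 21.
Next entering variable (most negative z-row entry -24/5): x1.
Ratio test on column x1 — row 1: entry 0 ≤ 0; row 2: 3/(3/5) = 5. Minimum is 5 at row 2 (x2 leaves); pivot element 3/5.
After the second pivot the z-row RHS is 21 − (-24/5)·5 = 45.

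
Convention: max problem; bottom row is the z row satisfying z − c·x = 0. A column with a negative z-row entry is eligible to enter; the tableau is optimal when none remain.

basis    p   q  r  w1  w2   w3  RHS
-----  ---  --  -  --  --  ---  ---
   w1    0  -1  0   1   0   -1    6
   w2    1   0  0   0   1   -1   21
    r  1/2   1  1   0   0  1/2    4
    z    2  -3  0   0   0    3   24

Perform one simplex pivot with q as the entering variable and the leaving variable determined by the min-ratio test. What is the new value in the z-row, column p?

7/2

Ratio test on column q — row 1: entry -1 ≤ 0; row 2: entry 0 ≤ 0; row 3: 4/1 = 4. Minimum is 4 at row 3 (r leaves); pivot element 1.
Divide row 3 by 1; eliminate column q from the other rows.
z-row update in column p: 2 − (-3)·(1/2) = 7/2.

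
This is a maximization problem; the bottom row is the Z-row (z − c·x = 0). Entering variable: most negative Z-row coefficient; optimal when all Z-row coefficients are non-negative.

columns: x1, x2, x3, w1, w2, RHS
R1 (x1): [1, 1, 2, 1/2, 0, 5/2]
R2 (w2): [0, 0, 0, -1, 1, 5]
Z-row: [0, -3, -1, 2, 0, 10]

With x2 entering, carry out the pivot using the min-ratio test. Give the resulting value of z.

35/2

Ratio test on column x2 — row 1: (5/2)/1 = 5/2; row 2: entry 0 ≤ 0. Minimum is 5/2 at row 1 (x1 leaves); pivot element 1.
Pivot on row 1; the Z-row RHS becomes 10 − (-3)·(5/2) = 35/2.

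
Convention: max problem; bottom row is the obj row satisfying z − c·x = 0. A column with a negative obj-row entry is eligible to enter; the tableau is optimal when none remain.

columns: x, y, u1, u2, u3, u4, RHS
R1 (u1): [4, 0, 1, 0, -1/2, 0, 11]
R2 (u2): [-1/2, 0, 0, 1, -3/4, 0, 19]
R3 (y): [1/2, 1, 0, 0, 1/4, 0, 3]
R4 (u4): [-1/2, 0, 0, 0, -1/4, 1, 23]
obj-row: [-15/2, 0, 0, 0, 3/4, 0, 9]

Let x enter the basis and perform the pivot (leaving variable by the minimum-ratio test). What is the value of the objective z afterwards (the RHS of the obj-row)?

Ratio test on column x — row 1: 11/4 = 11/4; row 2: entry -1/2 ≤ 0; row 3: 3/(1/2) = 6; row 4: entry -1/2 ≤ 0. Minimum is 11/4 at row 1 (u1 leaves); pivot element 4.
Pivot on row 1; the obj-row RHS becomes 9 − (-15/2)·(11/4) = 237/8.

237/8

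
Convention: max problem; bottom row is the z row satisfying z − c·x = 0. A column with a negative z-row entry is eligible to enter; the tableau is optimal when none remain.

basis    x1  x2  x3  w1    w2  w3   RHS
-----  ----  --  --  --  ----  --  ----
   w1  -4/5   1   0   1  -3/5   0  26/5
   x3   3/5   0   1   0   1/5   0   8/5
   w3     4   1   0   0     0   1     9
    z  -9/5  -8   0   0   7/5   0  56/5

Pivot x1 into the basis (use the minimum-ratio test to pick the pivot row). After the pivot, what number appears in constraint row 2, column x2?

Ratio test on column x1 — row 1: entry -4/5 ≤ 0; row 2: (8/5)/(3/5) = 8/3; row 3: 9/4 = 9/4. Minimum is 9/4 at row 3 (w3 leaves); pivot element 4.
Divide row 3 by 4; eliminate column x1 from the other rows.
Row 2 update in column x2: 0 − (3/5)·(1/4) = -3/20.

-3/20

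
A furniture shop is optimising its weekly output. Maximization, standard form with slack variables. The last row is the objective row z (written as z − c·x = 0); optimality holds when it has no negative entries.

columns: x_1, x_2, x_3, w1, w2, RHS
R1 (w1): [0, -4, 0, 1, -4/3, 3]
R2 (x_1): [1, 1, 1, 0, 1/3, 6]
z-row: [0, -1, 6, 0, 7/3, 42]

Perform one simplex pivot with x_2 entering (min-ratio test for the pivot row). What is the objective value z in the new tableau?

48

Ratio test on column x_2 — row 1: entry -4 ≤ 0; row 2: 6/1 = 6. Minimum is 6 at row 2 (x_1 leaves); pivot element 1.
Pivot on row 2; the z-row RHS becomes 42 − (-1)·6 = 48.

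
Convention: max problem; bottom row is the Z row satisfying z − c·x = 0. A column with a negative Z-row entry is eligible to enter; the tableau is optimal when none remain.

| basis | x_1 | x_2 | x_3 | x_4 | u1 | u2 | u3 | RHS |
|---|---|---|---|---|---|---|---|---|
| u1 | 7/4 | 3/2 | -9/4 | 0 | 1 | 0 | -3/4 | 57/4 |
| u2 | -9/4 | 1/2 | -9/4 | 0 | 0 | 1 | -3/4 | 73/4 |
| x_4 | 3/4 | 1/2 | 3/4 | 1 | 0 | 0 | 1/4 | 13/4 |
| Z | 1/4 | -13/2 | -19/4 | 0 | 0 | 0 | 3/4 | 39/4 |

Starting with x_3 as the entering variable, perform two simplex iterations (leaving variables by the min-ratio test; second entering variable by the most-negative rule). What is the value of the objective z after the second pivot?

Ratio test on column x_3 — row 1: entry -9/4 ≤ 0; row 2: entry -9/4 ≤ 0; row 3: (13/4)/(3/4) = 13/3. Minimum is 13/3 at row 3 (x_4 leaves); pivot element 3/4.
Pivot on row 3; the Z-row RHS becomes 39/4 − (-19/4)·(13/3) = 91/3.
Next entering variable (most negative Z-row entry -10/3): x_2.
Ratio test on column x_2 — row 1: 24/3 = 8; row 2: 28/2 = 14; row 3: (13/3)/(2/3) = 13/2. Minimum is 13/2 at row 3 (x_3 leaves); pivot element 2/3.
After the second pivot the Z-row RHS is 91/3 − (-10/3)·(13/2) = 52.

52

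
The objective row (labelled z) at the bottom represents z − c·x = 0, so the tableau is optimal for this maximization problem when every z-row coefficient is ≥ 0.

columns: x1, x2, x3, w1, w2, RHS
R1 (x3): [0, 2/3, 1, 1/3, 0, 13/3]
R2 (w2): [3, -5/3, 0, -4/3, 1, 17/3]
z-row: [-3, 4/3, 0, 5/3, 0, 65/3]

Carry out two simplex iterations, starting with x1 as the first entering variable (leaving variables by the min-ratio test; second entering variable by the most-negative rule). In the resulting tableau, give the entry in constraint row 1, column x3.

3/2

Ratio test on column x1 — row 1: entry 0 ≤ 0; row 2: (17/3)/3 = 17/9. Minimum is 17/9 at row 2 (w2 leaves); pivot element 3.
Divide row 2 by 3; eliminate column x1 from the other rows.
Second iteration: most negative z-row entry is -1/3 in column x2, so x2 enters.
Ratio test on column x2 — row 1: (13/3)/(2/3) = 13/2; row 2: entry -5/9 ≤ 0. Minimum is 13/2 at row 1 (x3 leaves); pivot element 2/3.
Divide row 1 by 2/3; eliminate column x2 from the other rows.
After both pivots, the entry at constraint row 1, column x3 is 3/2.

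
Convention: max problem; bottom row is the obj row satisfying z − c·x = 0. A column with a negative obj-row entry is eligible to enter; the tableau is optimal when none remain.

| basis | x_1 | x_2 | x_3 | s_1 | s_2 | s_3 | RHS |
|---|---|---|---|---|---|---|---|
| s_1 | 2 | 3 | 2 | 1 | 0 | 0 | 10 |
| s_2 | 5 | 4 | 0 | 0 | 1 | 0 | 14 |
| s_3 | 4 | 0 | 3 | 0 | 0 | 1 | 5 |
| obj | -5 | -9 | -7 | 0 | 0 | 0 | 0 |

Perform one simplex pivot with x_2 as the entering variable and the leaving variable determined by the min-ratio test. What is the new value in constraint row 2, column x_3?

-8/3

Ratio test on column x_2 — row 1: 10/3 = 10/3; row 2: 14/4 = 7/2; row 3: entry 0 ≤ 0. Minimum is 10/3 at row 1 (s_1 leaves); pivot element 3.
Divide row 1 by 3; eliminate column x_2 from the other rows.
Row 2 update in column x_3: 0 − 4·(2/3) = -8/3.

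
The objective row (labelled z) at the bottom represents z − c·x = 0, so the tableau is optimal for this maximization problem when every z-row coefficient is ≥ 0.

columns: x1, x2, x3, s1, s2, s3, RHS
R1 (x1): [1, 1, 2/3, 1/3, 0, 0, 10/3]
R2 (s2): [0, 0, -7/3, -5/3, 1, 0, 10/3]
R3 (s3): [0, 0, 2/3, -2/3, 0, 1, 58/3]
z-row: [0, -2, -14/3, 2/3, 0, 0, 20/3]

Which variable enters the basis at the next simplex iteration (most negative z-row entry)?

Negative z-row entries: x2: -2, x3: -14/3.
The most negative is -14/3 in column x3, so x3 enters.

x3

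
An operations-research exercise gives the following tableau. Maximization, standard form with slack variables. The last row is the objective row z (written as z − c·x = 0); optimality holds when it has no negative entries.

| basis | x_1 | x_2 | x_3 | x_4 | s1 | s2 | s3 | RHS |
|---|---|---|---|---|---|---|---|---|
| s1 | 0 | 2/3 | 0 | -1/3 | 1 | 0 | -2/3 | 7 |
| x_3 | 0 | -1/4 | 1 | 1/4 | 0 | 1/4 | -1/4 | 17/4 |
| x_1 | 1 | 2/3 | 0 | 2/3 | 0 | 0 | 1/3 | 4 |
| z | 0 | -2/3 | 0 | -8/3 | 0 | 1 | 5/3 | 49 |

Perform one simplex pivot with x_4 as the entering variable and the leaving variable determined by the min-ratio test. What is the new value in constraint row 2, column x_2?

-1/2

Ratio test on column x_4 — row 1: entry -1/3 ≤ 0; row 2: (17/4)/(1/4) = 17; row 3: 4/(2/3) = 6. Minimum is 6 at row 3 (x_1 leaves); pivot element 2/3.
Divide row 3 by 2/3; eliminate column x_4 from the other rows.
Row 2 update in column x_2: -1/4 − (1/4)·1 = -1/2.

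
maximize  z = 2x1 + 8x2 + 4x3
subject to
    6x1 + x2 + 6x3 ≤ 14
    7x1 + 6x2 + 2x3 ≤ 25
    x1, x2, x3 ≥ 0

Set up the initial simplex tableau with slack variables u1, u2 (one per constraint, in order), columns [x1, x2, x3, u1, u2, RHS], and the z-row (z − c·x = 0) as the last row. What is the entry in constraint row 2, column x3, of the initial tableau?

2

Constraint 2 has coefficient 2 on x3.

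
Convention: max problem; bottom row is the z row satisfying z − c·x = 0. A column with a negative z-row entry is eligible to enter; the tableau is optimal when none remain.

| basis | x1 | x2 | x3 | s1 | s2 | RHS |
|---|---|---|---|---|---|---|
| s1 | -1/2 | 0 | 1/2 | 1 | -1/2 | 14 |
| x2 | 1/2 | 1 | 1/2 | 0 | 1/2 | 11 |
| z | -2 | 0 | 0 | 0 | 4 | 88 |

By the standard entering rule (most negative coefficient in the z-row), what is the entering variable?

x1

Negative z-row entries: x1: -2.
The most negative is -2 in column x1, so x1 enters.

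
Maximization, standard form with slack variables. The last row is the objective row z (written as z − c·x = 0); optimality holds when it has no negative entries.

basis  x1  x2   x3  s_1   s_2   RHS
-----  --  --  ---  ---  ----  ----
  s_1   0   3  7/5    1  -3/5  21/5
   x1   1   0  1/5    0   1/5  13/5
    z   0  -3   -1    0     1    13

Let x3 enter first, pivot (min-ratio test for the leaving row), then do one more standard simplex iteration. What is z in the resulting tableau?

Ratio test on column x3 — row 1: (21/5)/(7/5) = 3; row 2: (13/5)/(1/5) = 13. Minimum is 3 at row 1 (s_1 leaves); pivot element 7/5.
Pivot on row 1; the z-row RHS becomes 13 − (-1)·3 = 16.
Next entering variable (most negative z-row entry -6/7): x2.
Ratio test on column x2 — row 1: 3/(15/7) = 7/5; row 2: entry -3/7 ≤ 0. Minimum is 7/5 at row 1 (x3 leaves); pivot element 15/7.
After the second pivot the z-row RHS is 16 − (-6/7)·(7/5) = 86/5.

86/5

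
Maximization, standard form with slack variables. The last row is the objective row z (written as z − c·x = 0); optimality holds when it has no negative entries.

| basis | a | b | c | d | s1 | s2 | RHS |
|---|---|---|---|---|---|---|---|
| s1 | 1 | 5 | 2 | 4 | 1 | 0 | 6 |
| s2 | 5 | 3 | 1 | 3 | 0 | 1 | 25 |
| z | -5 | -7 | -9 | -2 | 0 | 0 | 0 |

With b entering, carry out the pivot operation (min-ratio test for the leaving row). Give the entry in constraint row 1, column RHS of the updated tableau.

6/5

Ratio test on column b — row 1: 6/5 = 6/5; row 2: 25/3 = 25/3. Minimum is 6/5 at row 1 (s1 leaves); pivot element 5.
Divide row 1 by 5; eliminate column b from the other rows.
In the new row 1, the RHS entry is the old entry divided by the pivot: 6/5 = 6/5.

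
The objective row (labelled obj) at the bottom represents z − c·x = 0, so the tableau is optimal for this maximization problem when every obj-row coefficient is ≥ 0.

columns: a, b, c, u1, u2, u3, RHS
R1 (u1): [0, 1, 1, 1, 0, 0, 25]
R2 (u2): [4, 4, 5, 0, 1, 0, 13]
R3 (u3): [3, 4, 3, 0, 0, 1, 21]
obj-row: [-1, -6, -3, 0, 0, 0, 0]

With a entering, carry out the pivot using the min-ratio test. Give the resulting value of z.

13/4

Ratio test on column a — row 1: entry 0 ≤ 0; row 2: 13/4 = 13/4; row 3: 21/3 = 7. Minimum is 13/4 at row 2 (u2 leaves); pivot element 4.
Pivot on row 2; the obj-row RHS becomes 0 − (-1)·(13/4) = 13/4.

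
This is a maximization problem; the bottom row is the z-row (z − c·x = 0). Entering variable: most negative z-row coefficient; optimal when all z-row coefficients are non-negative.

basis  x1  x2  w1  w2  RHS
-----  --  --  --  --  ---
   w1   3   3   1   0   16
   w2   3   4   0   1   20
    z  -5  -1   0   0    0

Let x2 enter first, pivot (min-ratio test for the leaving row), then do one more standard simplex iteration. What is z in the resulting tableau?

Ratio test on column x2 — row 1: 16/3 = 16/3; row 2: 20/4 = 5. Minimum is 5 at row 2 (w2 leaves); pivot element 4.
Pivot on row 2; the z-row RHS becomes 0 − (-1)·5 = 5.
Next entering variable (most negative z-row entry -17/4): x1.
Ratio test on column x1 — row 1: 1/(3/4) = 4/3; row 2: 5/(3/4) = 20/3. Minimum is 4/3 at row 1 (w1 leaves); pivot element 3/4.
After the second pivot the z-row RHS is 5 − (-17/4)·(4/3) = 32/3.

32/3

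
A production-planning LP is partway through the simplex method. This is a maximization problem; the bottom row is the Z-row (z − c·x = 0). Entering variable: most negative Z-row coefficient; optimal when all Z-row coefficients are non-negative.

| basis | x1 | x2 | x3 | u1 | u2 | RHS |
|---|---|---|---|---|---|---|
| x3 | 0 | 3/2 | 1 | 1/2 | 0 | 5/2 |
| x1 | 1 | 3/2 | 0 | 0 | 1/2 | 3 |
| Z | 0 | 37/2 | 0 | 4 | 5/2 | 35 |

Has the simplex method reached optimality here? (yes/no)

Every Z-row coefficient is ≥ 0, so the tableau is optimal.

yes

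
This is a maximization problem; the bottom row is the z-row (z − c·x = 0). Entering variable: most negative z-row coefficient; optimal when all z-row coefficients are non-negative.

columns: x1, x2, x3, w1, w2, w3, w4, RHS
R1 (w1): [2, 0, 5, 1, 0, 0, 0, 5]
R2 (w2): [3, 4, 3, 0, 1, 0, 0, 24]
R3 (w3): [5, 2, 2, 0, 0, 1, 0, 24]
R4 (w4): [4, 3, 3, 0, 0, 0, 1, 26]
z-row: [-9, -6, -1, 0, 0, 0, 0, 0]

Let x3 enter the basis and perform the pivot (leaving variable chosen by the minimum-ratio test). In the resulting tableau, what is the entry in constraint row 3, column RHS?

22

Ratio test on column x3 — row 1: 5/5 = 1; row 2: 24/3 = 8; row 3: 24/2 = 12; row 4: 26/3 = 26/3. Minimum is 1 at row 1 (w1 leaves); pivot element 5.
Divide row 1 by 5; eliminate column x3 from the other rows.
Row 3 update in column RHS: 24 − 2·1 = 22.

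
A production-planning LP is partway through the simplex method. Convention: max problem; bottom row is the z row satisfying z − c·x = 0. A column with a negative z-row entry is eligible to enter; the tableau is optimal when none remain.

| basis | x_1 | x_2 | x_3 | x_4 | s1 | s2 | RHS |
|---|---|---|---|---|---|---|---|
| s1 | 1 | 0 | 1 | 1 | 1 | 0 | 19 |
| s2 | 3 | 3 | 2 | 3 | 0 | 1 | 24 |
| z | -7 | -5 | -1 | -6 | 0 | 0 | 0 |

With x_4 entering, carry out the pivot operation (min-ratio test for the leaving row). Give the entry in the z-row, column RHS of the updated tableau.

Ratio test on column x_4 — row 1: 19/1 = 19; row 2: 24/3 = 8. Minimum is 8 at row 2 (s2 leaves); pivot element 3.
Divide row 2 by 3; eliminate column x_4 from the other rows.
z-row update in column RHS: 0 − (-6)·8 = 48.

48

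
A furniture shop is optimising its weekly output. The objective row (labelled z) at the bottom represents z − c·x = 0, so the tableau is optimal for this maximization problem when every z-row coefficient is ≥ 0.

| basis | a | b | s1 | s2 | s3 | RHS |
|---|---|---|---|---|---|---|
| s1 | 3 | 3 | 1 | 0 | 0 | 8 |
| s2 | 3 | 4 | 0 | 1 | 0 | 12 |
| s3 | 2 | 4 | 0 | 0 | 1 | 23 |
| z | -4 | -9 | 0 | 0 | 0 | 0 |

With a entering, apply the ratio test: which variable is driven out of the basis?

Column a entries and ratios — s1: 8/3 = 8/3; s2: 12/3 = 4; s3: 23/2 = 23/2.
Smallest ratio is 8/3 in the row of s1, so s1 leaves.

s1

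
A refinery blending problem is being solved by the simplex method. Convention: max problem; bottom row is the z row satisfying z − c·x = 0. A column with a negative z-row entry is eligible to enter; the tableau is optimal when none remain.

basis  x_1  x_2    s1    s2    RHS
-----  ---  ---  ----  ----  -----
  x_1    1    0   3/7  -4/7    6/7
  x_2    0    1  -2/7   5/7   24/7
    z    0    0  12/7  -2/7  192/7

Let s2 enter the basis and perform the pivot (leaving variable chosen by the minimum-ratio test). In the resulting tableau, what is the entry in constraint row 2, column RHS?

Ratio test on column s2 — row 1: entry -4/7 ≤ 0; row 2: (24/7)/(5/7) = 24/5. Minimum is 24/5 at row 2 (x_2 leaves); pivot element 5/7.
Divide row 2 by 5/7; eliminate column s2 from the other rows.
In the new row 2, the RHS entry is the old entry divided by the pivot: (24/7)/(5/7) = 24/5.

24/5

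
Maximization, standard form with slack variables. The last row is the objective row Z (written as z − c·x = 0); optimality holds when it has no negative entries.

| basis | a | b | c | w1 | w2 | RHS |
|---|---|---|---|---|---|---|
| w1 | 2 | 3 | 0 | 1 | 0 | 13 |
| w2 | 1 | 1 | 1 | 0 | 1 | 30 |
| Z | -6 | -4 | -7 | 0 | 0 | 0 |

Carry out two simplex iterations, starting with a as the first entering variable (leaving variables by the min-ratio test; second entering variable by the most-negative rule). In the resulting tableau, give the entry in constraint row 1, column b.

3/2

Ratio test on column a — row 1: 13/2 = 13/2; row 2: 30/1 = 30. Minimum is 13/2 at row 1 (w1 leaves); pivot element 2.
Divide row 1 by 2; eliminate column a from the other rows.
Second iteration: most negative Z-row entry is -7 in column c, so c enters.
Ratio test on column c — row 1: entry 0 ≤ 0; row 2: (47/2)/1 = 47/2. Minimum is 47/2 at row 2 (w2 leaves); pivot element 1.
Divide row 2 by 1; eliminate column c from the other rows.
After both pivots, the entry at constraint row 1, column b is 3/2.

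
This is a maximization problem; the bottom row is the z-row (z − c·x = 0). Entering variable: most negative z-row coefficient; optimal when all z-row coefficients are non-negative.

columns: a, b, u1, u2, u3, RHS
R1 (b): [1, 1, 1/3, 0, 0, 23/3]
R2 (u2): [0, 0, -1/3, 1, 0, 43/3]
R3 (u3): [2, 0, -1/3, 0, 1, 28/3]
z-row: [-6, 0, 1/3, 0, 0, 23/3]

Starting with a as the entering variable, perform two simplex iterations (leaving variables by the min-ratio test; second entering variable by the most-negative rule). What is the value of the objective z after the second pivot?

Ratio test on column a — row 1: (23/3)/1 = 23/3; row 2: entry 0 ≤ 0; row 3: (28/3)/2 = 14/3. Minimum is 14/3 at row 3 (u3 leaves); pivot element 2.
Pivot on row 3; the z-row RHS becomes 23/3 − (-6)·(14/3) = 107/3.
Next entering variable (most negative z-row entry -2/3): u1.
Ratio test on column u1 — row 1: 3/(1/2) = 6; row 2: entry -1/3 ≤ 0; row 3: entry -1/6 ≤ 0. Minimum is 6 at row 1 (b leaves); pivot element 1/2.
After the second pivot the z-row RHS is 107/3 − (-2/3)·6 = 119/3.

119/3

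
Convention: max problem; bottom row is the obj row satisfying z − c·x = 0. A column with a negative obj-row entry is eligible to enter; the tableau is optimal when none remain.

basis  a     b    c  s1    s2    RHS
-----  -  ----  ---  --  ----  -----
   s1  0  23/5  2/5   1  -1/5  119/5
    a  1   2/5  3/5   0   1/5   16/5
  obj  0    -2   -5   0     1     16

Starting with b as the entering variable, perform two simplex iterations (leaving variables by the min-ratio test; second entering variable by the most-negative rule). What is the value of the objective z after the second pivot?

36

Ratio test on column b — row 1: (119/5)/(23/5) = 119/23; row 2: (16/5)/(2/5) = 8. Minimum is 119/23 at row 1 (s1 leaves); pivot element 23/5.
Pivot on row 1; the obj-row RHS becomes 16 − (-2)·(119/23) = 606/23.
Next entering variable (most negative obj-row entry -111/23): c.
Ratio test on column c — row 1: (119/23)/(2/23) = 119/2; row 2: (26/23)/(13/23) = 2. Minimum is 2 at row 2 (a leaves); pivot element 13/23.
After the second pivot the obj-row RHS is 606/23 − (-111/23)·2 = 36.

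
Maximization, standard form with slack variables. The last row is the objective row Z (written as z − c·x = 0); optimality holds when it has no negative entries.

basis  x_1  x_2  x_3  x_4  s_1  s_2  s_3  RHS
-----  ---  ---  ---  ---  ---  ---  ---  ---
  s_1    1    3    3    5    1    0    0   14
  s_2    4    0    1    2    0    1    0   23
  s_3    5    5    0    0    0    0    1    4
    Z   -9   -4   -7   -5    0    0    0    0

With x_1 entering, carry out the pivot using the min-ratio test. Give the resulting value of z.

Ratio test on column x_1 — row 1: 14/1 = 14; row 2: 23/4 = 23/4; row 3: 4/5 = 4/5. Minimum is 4/5 at row 3 (s_3 leaves); pivot element 5.
Pivot on row 3; the Z-row RHS becomes 0 − (-9)·(4/5) = 36/5.

36/5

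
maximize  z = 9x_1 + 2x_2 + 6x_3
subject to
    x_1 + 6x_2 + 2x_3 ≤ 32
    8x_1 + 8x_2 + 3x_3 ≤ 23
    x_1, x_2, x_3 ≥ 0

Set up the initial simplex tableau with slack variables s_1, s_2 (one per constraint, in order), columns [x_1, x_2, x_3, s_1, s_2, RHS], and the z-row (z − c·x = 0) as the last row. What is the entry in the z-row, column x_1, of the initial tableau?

-9

The z-row carries the negated objective coefficients: the x_1 entry is -9.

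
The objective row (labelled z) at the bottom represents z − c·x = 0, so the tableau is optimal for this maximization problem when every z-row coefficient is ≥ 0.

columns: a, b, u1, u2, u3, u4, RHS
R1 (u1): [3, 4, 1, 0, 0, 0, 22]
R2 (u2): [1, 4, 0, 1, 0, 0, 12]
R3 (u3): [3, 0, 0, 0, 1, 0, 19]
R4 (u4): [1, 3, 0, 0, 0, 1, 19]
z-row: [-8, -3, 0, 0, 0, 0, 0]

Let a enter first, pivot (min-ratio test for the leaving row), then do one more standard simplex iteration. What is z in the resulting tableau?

635/12

Ratio test on column a — row 1: 22/3 = 22/3; row 2: 12/1 = 12; row 3: 19/3 = 19/3; row 4: 19/1 = 19. Minimum is 19/3 at row 3 (u3 leaves); pivot element 3.
Pivot on row 3; the z-row RHS becomes 0 − (-8)·(19/3) = 152/3.
Next entering variable (most negative z-row entry -3): b.
Ratio test on column b — row 1: 3/4 = 3/4; row 2: (17/3)/4 = 17/12; row 3: entry 0 ≤ 0; row 4: (38/3)/3 = 38/9. Minimum is 3/4 at row 1 (u1 leaves); pivot element 4.
After the second pivot the z-row RHS is 152/3 − (-3)·(3/4) = 635/12.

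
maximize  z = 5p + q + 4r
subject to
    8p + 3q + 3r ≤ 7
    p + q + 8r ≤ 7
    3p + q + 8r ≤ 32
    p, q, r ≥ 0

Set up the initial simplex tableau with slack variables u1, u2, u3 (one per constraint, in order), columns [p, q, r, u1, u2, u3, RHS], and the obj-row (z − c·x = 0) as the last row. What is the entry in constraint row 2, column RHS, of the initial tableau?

7

The RHS of constraint 2 is b_2 = 7.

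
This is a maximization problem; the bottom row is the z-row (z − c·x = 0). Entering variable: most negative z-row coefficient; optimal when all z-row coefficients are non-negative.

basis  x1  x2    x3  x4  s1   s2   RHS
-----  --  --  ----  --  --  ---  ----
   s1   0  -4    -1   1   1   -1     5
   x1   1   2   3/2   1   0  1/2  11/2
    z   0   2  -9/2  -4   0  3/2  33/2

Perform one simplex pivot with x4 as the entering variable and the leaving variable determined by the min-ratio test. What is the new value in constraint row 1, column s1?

1

Ratio test on column x4 — row 1: 5/1 = 5; row 2: (11/2)/1 = 11/2. Minimum is 5 at row 1 (s1 leaves); pivot element 1.
Divide row 1 by 1; eliminate column x4 from the other rows.
In the new row 1, the s1 entry is the old entry divided by the pivot: 1/1 = 1.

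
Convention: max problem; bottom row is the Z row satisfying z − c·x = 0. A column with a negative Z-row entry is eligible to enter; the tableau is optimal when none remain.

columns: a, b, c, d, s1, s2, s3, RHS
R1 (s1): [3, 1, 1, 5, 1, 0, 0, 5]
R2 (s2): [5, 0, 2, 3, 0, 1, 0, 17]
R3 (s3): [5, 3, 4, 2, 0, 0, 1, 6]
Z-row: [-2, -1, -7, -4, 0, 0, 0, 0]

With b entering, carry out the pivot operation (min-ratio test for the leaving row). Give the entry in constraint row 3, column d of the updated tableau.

Ratio test on column b — row 1: 5/1 = 5; row 2: entry 0 ≤ 0; row 3: 6/3 = 2. Minimum is 2 at row 3 (s3 leaves); pivot element 3.
Divide row 3 by 3; eliminate column b from the other rows.
In the new row 3, the d entry is the old entry divided by the pivot: 2/3 = 2/3.

2/3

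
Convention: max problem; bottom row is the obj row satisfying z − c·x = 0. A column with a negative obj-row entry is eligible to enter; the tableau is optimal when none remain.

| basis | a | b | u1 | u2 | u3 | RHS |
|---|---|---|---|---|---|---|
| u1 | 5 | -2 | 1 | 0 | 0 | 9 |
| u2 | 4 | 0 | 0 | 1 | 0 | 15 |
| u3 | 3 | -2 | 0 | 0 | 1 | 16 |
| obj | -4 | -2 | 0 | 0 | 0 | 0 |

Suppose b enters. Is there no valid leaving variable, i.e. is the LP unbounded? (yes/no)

Every constraint-row entry in column b is ≤ 0, so increasing b is unbounded.

yes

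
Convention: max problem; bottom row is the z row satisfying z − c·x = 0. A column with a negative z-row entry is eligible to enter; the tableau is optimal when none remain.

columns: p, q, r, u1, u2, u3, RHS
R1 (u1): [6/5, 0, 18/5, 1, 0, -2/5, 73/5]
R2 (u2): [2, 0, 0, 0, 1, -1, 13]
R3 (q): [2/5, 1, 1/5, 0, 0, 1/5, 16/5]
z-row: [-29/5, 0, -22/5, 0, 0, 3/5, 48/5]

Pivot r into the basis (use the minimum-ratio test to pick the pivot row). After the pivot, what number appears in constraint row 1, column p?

1/3

Ratio test on column r — row 1: (73/5)/(18/5) = 73/18; row 2: entry 0 ≤ 0; row 3: (16/5)/(1/5) = 16. Minimum is 73/18 at row 1 (u1 leaves); pivot element 18/5.
Divide row 1 by 18/5; eliminate column r from the other rows.
In the new row 1, the p entry is the old entry divided by the pivot: (6/5)/(18/5) = 1/3.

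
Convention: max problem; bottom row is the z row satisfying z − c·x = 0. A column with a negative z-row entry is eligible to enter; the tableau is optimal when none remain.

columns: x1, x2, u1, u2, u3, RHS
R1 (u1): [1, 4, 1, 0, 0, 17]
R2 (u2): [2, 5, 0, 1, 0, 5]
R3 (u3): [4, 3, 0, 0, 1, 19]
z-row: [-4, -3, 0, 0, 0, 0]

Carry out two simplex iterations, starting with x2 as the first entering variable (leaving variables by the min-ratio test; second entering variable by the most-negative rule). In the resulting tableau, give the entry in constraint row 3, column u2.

-2

Ratio test on column x2 — row 1: 17/4 = 17/4; row 2: 5/5 = 1; row 3: 19/3 = 19/3. Minimum is 1 at row 2 (u2 leaves); pivot element 5.
Divide row 2 by 5; eliminate column x2 from the other rows.
Second iteration: most negative z-row entry is -14/5 in column x1, so x1 enters.
Ratio test on column x1 — row 1: entry -3/5 ≤ 0; row 2: 1/(2/5) = 5/2; row 3: 16/(14/5) = 40/7. Minimum is 5/2 at row 2 (x2 leaves); pivot element 2/5.
Divide row 2 by 2/5; eliminate column x1 from the other rows.
After both pivots, the entry at constraint row 3, column u2 is -2.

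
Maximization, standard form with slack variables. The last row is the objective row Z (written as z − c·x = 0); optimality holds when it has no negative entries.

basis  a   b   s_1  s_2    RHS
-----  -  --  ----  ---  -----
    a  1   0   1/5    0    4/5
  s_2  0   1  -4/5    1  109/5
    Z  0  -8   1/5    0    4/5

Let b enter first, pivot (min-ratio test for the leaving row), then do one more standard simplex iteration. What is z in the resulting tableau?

200

Ratio test on column b — row 1: entry 0 ≤ 0; row 2: (109/5)/1 = 109/5. Minimum is 109/5 at row 2 (s_2 leaves); pivot element 1.
Pivot on row 2; the Z-row RHS becomes 4/5 − (-8)·(109/5) = 876/5.
Next entering variable (most negative Z-row entry -31/5): s_1.
Ratio test on column s_1 — row 1: (4/5)/(1/5) = 4; row 2: entry -4/5 ≤ 0. Minimum is 4 at row 1 (a leaves); pivot element 1/5.
After the second pivot the Z-row RHS is 876/5 − (-31/5)·4 = 200.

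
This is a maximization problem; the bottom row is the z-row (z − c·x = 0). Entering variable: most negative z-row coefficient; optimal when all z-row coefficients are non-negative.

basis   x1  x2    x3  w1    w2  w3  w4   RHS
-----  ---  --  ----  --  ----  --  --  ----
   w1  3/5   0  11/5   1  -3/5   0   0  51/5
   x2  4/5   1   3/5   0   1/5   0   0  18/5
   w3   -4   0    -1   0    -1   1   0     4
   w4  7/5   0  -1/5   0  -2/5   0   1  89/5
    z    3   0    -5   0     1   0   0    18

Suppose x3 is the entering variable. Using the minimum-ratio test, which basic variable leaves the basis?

w1

Column x3 entries and ratios — w1: (51/5)/(11/5) = 51/11; x2: (18/5)/(3/5) = 6; w3: -1 ≤ 0, skip; w4: -1/5 ≤ 0, skip.
Smallest ratio is 51/11 in the row of w1, so w1 leaves.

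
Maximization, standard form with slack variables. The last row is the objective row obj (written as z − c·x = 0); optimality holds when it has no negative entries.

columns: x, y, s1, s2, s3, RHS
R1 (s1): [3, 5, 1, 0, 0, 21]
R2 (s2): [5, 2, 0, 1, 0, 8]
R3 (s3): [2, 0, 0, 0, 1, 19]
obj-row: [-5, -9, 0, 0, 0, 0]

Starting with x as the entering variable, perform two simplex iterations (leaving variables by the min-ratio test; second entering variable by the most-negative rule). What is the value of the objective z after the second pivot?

Ratio test on column x — row 1: 21/3 = 7; row 2: 8/5 = 8/5; row 3: 19/2 = 19/2. Minimum is 8/5 at row 2 (s2 leaves); pivot element 5.
Pivot on row 2; the obj-row RHS becomes 0 − (-5)·(8/5) = 8.
Next entering variable (most negative obj-row entry -7): y.
Ratio test on column y — row 1: (81/5)/(19/5) = 81/19; row 2: (8/5)/(2/5) = 4; row 3: entry -4/5 ≤ 0. Minimum is 4 at row 2 (x leaves); pivot element 2/5.
After the second pivot the obj-row RHS is 8 − (-7)·4 = 36.

36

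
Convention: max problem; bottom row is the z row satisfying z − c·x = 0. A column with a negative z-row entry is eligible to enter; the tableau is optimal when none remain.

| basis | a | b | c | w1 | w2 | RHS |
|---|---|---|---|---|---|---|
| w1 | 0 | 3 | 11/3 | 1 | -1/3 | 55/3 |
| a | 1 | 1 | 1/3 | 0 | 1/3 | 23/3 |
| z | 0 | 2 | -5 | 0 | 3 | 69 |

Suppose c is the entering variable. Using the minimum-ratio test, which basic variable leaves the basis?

Column c entries and ratios — w1: (55/3)/(11/3) = 5; a: (23/3)/(1/3) = 23.
Smallest ratio is 5 in the row of w1, so w1 leaves.

w1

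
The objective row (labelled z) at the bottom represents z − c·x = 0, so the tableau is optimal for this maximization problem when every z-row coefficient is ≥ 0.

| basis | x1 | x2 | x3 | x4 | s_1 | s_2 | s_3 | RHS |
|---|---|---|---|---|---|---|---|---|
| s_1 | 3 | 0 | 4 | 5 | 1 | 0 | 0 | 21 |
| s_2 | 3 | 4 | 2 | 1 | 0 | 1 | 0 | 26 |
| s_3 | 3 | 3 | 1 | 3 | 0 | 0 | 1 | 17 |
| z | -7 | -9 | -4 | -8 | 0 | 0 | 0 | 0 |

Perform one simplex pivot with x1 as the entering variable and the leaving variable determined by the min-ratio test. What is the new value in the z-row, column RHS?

Ratio test on column x1 — row 1: 21/3 = 7; row 2: 26/3 = 26/3; row 3: 17/3 = 17/3. Minimum is 17/3 at row 3 (s_3 leaves); pivot element 3.
Divide row 3 by 3; eliminate column x1 from the other rows.
z-row update in column RHS: 0 − (-7)·(17/3) = 119/3.

119/3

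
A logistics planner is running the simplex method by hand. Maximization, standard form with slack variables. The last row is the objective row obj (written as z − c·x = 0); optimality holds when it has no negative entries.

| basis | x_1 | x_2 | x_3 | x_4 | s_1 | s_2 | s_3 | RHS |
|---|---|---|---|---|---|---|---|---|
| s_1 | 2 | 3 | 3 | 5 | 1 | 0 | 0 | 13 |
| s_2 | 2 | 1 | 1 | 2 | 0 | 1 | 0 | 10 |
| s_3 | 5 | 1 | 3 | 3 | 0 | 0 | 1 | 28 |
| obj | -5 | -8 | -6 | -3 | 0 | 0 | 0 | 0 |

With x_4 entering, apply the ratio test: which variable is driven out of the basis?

Column x_4 entries and ratios — s_1: 13/5 = 13/5; s_2: 10/2 = 5; s_3: 28/3 = 28/3.
Smallest ratio is 13/5 in the row of s_1, so s_1 leaves.

s_1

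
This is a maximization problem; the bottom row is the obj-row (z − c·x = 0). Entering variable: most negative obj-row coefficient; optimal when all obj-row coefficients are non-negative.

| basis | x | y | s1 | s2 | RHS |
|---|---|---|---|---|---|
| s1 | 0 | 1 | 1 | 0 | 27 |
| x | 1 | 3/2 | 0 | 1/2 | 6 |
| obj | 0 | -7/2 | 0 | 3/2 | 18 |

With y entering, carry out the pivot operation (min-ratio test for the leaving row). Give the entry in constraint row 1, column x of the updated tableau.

-2/3

Ratio test on column y — row 1: 27/1 = 27; row 2: 6/(3/2) = 4. Minimum is 4 at row 2 (x leaves); pivot element 3/2.
Divide row 2 by 3/2; eliminate column y from the other rows.
Row 1 update in column x: 0 − 1·(2/3) = -2/3.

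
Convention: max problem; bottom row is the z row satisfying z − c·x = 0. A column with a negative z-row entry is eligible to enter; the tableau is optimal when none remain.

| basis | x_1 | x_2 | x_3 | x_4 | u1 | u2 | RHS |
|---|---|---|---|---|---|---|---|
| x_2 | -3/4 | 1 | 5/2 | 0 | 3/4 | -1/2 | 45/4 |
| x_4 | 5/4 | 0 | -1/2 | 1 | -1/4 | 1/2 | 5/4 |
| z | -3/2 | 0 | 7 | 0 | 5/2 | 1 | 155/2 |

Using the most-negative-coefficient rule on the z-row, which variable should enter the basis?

x_1

Negative z-row entries: x_1: -3/2.
The most negative is -3/2 in column x_1, so x_1 enters.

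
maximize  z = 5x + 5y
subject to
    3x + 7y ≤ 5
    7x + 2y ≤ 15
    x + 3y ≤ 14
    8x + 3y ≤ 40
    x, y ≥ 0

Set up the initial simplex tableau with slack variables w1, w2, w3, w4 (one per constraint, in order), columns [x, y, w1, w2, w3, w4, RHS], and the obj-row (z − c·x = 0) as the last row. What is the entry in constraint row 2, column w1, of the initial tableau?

Slack w1 belongs to constraint 1; its column is the unit vector e_1, so the entry in row 2 is 0.

0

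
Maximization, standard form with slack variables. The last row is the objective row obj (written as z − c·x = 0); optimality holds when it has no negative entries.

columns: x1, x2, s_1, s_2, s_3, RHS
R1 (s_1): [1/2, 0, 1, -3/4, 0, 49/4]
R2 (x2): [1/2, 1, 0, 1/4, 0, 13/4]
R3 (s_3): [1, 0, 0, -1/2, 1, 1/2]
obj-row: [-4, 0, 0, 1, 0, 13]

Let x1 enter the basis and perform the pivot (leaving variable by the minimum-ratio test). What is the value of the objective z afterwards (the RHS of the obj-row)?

Ratio test on column x1 — row 1: (49/4)/(1/2) = 49/2; row 2: (13/4)/(1/2) = 13/2; row 3: (1/2)/1 = 1/2. Minimum is 1/2 at row 3 (s_3 leaves); pivot element 1.
Pivot on row 3; the obj-row RHS becomes 13 − (-4)·(1/2) = 15.

15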